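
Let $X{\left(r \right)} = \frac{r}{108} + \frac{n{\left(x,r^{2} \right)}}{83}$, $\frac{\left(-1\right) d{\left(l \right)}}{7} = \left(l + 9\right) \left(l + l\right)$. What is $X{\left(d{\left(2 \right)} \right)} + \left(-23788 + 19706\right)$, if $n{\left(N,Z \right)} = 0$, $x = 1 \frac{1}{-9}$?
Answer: $- \frac{110291}{27} \approx -4084.9$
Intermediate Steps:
$x = - \frac{1}{9}$ ($x = 1 \left(- \frac{1}{9}\right) = - \frac{1}{9} \approx -0.11111$)
$d{\left(l \right)} = - 14 l \left(9 + l\right)$ ($d{\left(l \right)} = - 7 \left(l + 9\right) \left(l + l\right) = - 7 \left(9 + l\right) 2 l = - 7 \cdot 2 l \left(9 + l\right) = - 14 l \left(9 + l\right)$)
$X{\left(r \right)} = \frac{r}{108}$ ($X{\left(r \right)} = \frac{r}{108} + \frac{0}{83} = r \frac{1}{108} + 0 \cdot \frac{1}{83} = \frac{r}{108} + 0 = \frac{r}{108}$)
$X{\left(d{\left(2 \right)} \right)} + \left(-23788 + 19706\right) = \frac{\left(-14\right) 2 \left(9 + 2\right)}{108} + \left(-23788 + 19706\right) = \frac{\left(-14\right) 2 \cdot 11}{108} - 4082 = \frac{1}{108} \left(-308\right) - 4082 = - \frac{77}{27} - 4082 = - \frac{110291}{27}$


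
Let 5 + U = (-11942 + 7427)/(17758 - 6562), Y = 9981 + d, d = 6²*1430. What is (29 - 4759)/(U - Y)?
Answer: 17652360/229392617 ≈ 0.076953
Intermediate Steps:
d = 51480 (d = 36*1430 = 51480)
Y = 61461 (Y = 9981 + 51480 = 61461)
U = -20165/3732 (U = -5 + (-11942 + 7427)/(17758 - 6562) = -5 - 4515/11196 = -5 - 4515*1/11196 = -5 - 1505/3732 = -20165/3732 ≈ -5.4033)
(29 - 4759)/(U - Y) = (29 - 4759)/(-20165/3732 - 1*61461) = -4730/(-20165/3732 - 61461) = -4730/(-229392617/3732) = -4730*(-3732/229392617) = 17652360/229392617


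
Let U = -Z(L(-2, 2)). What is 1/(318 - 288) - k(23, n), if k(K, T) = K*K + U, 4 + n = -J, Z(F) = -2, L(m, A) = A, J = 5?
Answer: -15929/30 ≈ -530.97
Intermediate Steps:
n = -9 (n = -4 - 1*5 = -4 - 5 = -9)
U = 2 (U = -1*(-2) = 2)
k(K, T) = 2 + K**2 (k(K, T) = K*K + 2 = K**2 + 2 = 2 + K**2)
1/(318 - 288) - k(23, n) = 1/(318 - 288) - (2 + 23**2) = 1/30 - (2 + 529) = 1/30 - 1*531 = 1/30 - 531 = -15929/30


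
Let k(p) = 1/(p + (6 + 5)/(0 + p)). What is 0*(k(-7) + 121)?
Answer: 0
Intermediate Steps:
k(p) = 1/(p + 11/p)
0*(k(-7) + 121) = 0*(-7/(11 + (-7)²) + 121) = 0*(-7/(11 + 49) + 121) = 0*(-7/60 + 121) = 0*(7253/60) = 0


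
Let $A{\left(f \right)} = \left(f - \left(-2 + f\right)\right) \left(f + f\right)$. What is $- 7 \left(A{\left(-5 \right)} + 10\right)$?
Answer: $70$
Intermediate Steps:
$A{\left(f \right)} = 4 f$ ($A{\left(f \right)} = \left(f - \left(-2 + f\right)\right) 2 f = 2 \cdot 2 f = 4 f$)
$- 7 \left(A{\left(-5 \right)} + 10\right) = - 7 \left(4 \left(-5\right) + 10\right) = - 7 \left(-20 + 10\right) = \left(-7\right) \left(-10\right) = 70$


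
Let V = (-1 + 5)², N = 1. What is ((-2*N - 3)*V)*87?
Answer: -6960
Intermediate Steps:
V = 16 (V = 4² = 16)
((-2*N - 3)*V)*87 = ((-2*1 - 3)*16)*87 = ((-2 - 3)*16)*87 = -5*16*87 = -80*87 = -6960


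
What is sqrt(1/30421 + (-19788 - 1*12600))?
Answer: I*sqrt(29973061331087)/30421 ≈ 179.97*I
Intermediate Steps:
sqrt(1/30421 + (-19788 - 1*12600)) = sqrt(1/30421 + (-19788 - 12600)) = sqrt(1/30421 - 32388) = sqrt(-985275347/30421) = I*sqrt(29973061331087)/30421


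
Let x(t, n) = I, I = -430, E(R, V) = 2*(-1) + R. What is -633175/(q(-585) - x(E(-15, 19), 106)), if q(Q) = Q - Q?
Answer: -2945/2 ≈ -1472.5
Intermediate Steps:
q(Q) = 0
E(R, V) = -2 + R
x(t, n) = -430
-633175/(q(-585) - x(E(-15, 19), 106)) = -633175/(0 - 1*(-430)) = -633175/(0 + 430) = -633175/430 = -633175*1/430 = -2945/2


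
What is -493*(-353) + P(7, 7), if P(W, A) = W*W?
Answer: 174078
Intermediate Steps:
P(W, A) = W**2
-493*(-353) + P(7, 7) = -493*(-353) + 7**2 = 174029 + 49 = 174078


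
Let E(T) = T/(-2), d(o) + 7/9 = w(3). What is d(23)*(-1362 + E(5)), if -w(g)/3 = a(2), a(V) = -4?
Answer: -275629/18 ≈ -15313.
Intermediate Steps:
w(g) = 12 (w(g) = -3*(-4) = 12)
d(o) = 101/9 (d(o) = -7/9 + 12 = 101/9)
E(T) = -T/2 (E(T) = T*(-½) = -T/2)
d(23)*(-1362 + E(5)) = 101*(-1362 - ½*5)/9 = 101*(-1362 - 5/2)/9 = (101/9)*(-2729/2) = -275629/18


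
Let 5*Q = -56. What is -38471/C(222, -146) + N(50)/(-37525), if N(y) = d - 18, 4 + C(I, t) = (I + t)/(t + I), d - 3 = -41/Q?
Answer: 16168592261/1260840 ≈ 12824.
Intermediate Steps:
Q = -56/5 (Q = (⅕)*(-56) = -56/5 ≈ -11.200)
d = 373/56 (d = 3 - 41/(-56/5) = 3 - 41*(-5/56) = 3 + 205/56 = 373/56 ≈ 6.6607)
C(I, t) = -3 (C(I, t) = -4 + (I + t)/(t + I) = -4 + (I + t)/(I + t) = -4 + 1 = -3)
N(y) = -635/56 (N(y) = 373/56 - 18 = -635/56)
-38471/C(222, -146) + N(50)/(-37525) = -38471/(-3) - 635/56/(-37525) = -38471*(-⅓) - 635/56*(-1/37525) = 38471/3 + 127/420280 = 16168592261/1260840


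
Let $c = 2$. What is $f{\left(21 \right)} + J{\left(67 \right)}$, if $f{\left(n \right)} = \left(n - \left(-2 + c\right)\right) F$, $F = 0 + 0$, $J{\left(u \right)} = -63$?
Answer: $-63$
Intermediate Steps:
$F = 0$
$f{\left(n \right)} = 0$ ($f{\left(n \right)} = \left(n + \left(2 - 2\right)\right) 0 = \left(n + 0\right) 0 = n 0 = 0$)
$f{\left(21 \right)} + J{\left(67 \right)} = 0 - 63 = -63$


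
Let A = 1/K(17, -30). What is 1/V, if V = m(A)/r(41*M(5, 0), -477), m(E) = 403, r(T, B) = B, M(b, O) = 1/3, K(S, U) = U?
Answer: -477/403 ≈ -1.1836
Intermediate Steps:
M(b, O) = ⅓ (M(b, O) = 1*(⅓) = ⅓)
A = -1/30 (A = 1/(-30) = -1/30 ≈ -0.033333)
V = -403/477 (V = 403/(-477) = 403*(-1/477) = -403/477 ≈ -0.84486)
1/V = 1/(-403/477) = -477/403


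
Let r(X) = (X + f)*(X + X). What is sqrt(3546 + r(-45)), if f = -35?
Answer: 3*sqrt(1194) ≈ 103.66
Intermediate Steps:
r(X) = 2*X*(-35 + X) (r(X) = (X - 35)*(X + X) = (-35 + X)*(2*X) = 2*X*(-35 + X))
sqrt(3546 + r(-45)) = sqrt(3546 + 2*(-45)*(-35 - 45)) = sqrt(3546 + 2*(-45)*(-80)) = sqrt(3546 + 7200) = sqrt(10746) = 3*sqrt(1194)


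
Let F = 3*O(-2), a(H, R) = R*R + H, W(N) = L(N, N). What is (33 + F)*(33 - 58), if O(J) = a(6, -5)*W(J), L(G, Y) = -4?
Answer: 8475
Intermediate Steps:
W(N) = -4
a(H, R) = H + R² (a(H, R) = R² + H = H + R²)
O(J) = -124 (O(J) = (6 + (-5)²)*(-4) = (6 + 25)*(-4) = 31*(-4) = -124)
F = -372 (F = 3*(-124) = -372)
(33 + F)*(33 - 58) = (33 - 372)*(33 - 58) = -339*(-25) = 8475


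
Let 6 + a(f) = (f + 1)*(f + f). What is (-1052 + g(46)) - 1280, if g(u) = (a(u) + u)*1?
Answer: 2032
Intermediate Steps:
a(f) = -6 + 2*f*(1 + f) (a(f) = -6 + (f + 1)*(f + f) = -6 + (1 + f)*(2*f) = -6 + 2*f*(1 + f))
g(u) = -6 + 2*u**2 + 3*u (g(u) = ((-6 + 2*u + 2*u**2) + u)*1 = (-6 + 2*u**2 + 3*u)*1 = -6 + 2*u**2 + 3*u)
(-1052 + g(46)) - 1280 = (-1052 + (-6 + 2*46**2 + 3*46)) - 1280 = (-1052 + (-6 + 2*2116 + 138)) - 1280 = (-1052 + (-6 + 4232 + 138)) - 1280 = (-1052 + 4364) - 1280 = 3312 - 1280 = 2032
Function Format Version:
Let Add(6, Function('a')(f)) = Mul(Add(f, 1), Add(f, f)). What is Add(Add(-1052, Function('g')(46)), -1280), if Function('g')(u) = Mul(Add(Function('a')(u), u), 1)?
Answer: 2032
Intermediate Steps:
Function('a')(f) = Add(-6, Mul(2, f, Add(1, f))) (Function('a')(f) = Add(-6, Mul(Add(f, 1), Add(f, f))) = Add(-6, Mul(Add(1, f), Mul(2, f))) = Add(-6, Mul(2, f, Add(1, f))))
Function('g')(u) = Add(-6, Mul(2, Pow(u, 2)), Mul(3, u)) (Function('g')(u) = Mul(Add(Add(-6, Mul(2, u), Mul(2, Pow(u, 2))), u), 1) = Mul(Add(-6, Mul(2, Pow(u, 2)), Mul(3, u)), 1) = Add(-6, Mul(2, Pow(u, 2)), Mul(3, u)))
Add(Add(-1052, Function('g')(46)), -1280) = Add(Add(-1052, Add(-6, Mul(2, Pow(46, 2)), Mul(3, 46))), -1280) = Add(Add(-1052, Add(-6, Mul(2, 2116), 138)), -1280) = Add(Add(-1052, Add(-6, 4232, 138)), -1280) = Add(Add(-1052, 4364), -1280) = Add(3312, -1280) = 2032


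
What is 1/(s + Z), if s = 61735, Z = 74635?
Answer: 1/136370 ≈ 7.3330e-6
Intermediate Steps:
1/(s + Z) = 1/(61735 + 74635) = 1/136370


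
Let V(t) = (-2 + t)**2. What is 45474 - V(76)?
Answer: 39998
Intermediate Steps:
45474 - V(76) = 45474 - (-2 + 76)**2 = 45474 - 1*74**2 = 45474 - 1*5476 = 45474 - 5476 = 39998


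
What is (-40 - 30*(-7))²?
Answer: 28900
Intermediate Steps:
(-40 - 30*(-7))² = (-40 + 210)² = 170² = 28900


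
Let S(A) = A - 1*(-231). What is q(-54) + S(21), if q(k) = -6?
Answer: 246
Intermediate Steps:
S(A) = 231 + A (S(A) = A + 231 = 231 + A)
q(-54) + S(21) = -6 + (231 + 21) = -6 + 252 = 246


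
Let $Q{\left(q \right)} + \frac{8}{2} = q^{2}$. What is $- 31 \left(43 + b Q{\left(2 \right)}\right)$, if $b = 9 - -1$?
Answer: $-1333$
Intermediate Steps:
$Q{\left(q \right)} = -4 + q^{2}$
$b = 10$ ($b = 9 + 1 = 10$)
$- 31 \left(43 + b Q{\left(2 \right)}\right) = - 31 \left(43 + 10 \left(-4 + 2^{2}\right)\right) = - 31 \left(43 + 10 \left(-4 + 4\right)\right) = - 31 \left(43 + 10 \cdot 0\right) = - 31 \left(43 + 0\right) = \left(-31\right) 43 = -1333$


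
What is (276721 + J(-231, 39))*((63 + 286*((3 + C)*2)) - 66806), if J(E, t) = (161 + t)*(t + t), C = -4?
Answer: -19677588115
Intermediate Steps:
J(E, t) = 2*t*(161 + t) (J(E, t) = (161 + t)*(2*t) = 2*t*(161 + t))
(276721 + J(-231, 39))*((63 + 286*((3 + C)*2)) - 66806) = (276721 + 2*39*(161 + 39))*((63 + 286*((3 - 4)*2)) - 66806) = (276721 + 2*39*200)*((63 + 286*(-1*2)) - 66806) = (276721 + 15600)*((63 + 286*(-2)) - 66806) = 292321*((63 - 572) - 66806) = 292321*(-509 - 66806) = 292321*(-67315) = -19677588115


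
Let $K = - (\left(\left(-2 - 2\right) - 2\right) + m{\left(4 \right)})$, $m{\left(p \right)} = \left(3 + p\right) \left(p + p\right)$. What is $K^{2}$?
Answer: $2500$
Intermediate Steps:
$m{\left(p \right)} = 2 p \left(3 + p\right)$ ($m{\left(p \right)} = \left(3 + p\right) 2 p = 2 p \left(3 + p\right)$)
$K = -50$ ($K = - (\left(\left(-2 - 2\right) - 2\right) + 2 \cdot 4 \left(3 + 4\right)) = - (\left(-4 - 2\right) + 2 \cdot 4 \cdot 7) = - (-6 + 56) = \left(-1\right) 50 = -50$)
$K^{2} = \left(-50\right)^{2} = 2500$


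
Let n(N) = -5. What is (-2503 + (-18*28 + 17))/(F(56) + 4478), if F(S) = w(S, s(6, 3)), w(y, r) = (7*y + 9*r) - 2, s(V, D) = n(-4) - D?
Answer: -1495/2398 ≈ -0.62344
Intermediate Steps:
s(V, D) = -5 - D
w(y, r) = -2 + 7*y + 9*r
F(S) = -74 + 7*S (F(S) = -2 + 7*S + 9*(-5 - 1*3) = -2 + 7*S + 9*(-5 - 3) = -2 + 7*S + 9*(-8) = -2 + 7*S - 72 = -74 + 7*S)
(-2503 + (-18*28 + 17))/(F(56) + 4478) = (-2503 + (-18*28 + 17))/((-74 + 7*56) + 4478) = (-2503 + (-504 + 17))/((-74 + 392) + 4478) = (-2503 - 487)/(318 + 4478) = -2990/4796 = -2990*1/4796 = -1495/2398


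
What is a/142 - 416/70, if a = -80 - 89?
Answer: -35451/4970 ≈ -7.1330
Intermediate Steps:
a = -169
a/142 - 416/70 = -169/142 - 416/70 = -169*1/142 - 416*1/70 = -169/142 - 208/35 = -35451/4970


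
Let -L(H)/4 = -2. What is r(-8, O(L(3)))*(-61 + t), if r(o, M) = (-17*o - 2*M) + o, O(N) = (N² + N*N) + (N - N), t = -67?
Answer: 16384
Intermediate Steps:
L(H) = 8 (L(H) = -4*(-2) = 8)
O(N) = 2*N² (O(N) = (N² + N²) + 0 = 2*N² + 0 = 2*N²)
r(o, M) = -16*o - 2*M
r(-8, O(L(3)))*(-61 + t) = (-16*(-8) - 4*8²)*(-61 - 67) = (128 - 4*64)*(-128) = (128 - 2*128)*(-128) = (128 - 256)*(-128) = -128*(-128) = 16384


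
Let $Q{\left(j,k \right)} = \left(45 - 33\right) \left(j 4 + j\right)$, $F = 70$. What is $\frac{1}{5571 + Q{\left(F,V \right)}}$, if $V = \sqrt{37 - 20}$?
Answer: $\frac{1}{9771} \approx 0.00010234$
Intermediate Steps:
$V = \sqrt{17} \approx 4.1231$
$Q{\left(j,k \right)} = 60 j$ ($Q{\left(j,k \right)} = 12 \left(4 j + j\right) = 12 \cdot 5 j = 60 j$)
$\frac{1}{5571 + Q{\left(F,V \right)}} = \frac{1}{5571 + 60 \cdot 70} = \frac{1}{5571 + 4200} = \frac{1}{9771}$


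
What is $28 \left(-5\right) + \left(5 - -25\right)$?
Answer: $-110$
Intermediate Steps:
$28 \left(-5\right) + \left(5 - -25\right) = -140 + \left(5 + 25\right) = -140 + 30 = -110$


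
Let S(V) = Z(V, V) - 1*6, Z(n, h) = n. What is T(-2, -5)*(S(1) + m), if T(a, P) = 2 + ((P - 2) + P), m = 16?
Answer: -110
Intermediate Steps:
S(V) = -6 + V (S(V) = V - 1*6 = V - 6 = -6 + V)
T(a, P) = 2*P (T(a, P) = 2 + ((-2 + P) + P) = 2 + (-2 + 2*P) = 2*P)
T(-2, -5)*(S(1) + m) = (2*(-5))*((-6 + 1) + 16) = -10*(-5 + 16) = -10*11 = -110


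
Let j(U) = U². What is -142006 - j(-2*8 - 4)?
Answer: -142406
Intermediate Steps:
-142006 - j(-2*8 - 4) = -142006 - (-2*8 - 4)² = -142006 - (-16 - 4)² = -142006 - 1*(-20)² = -142006 - 1*400 = -142006 - 400 = -142406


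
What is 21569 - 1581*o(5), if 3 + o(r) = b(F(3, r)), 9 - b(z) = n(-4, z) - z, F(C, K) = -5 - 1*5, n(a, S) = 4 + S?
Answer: 18407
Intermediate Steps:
F(C, K) = -10 (F(C, K) = -5 - 5 = -10)
b(z) = 5 (b(z) = 9 - ((4 + z) - z) = 9 - 1*4 = 9 - 4 = 5)
o(r) = 2 (o(r) = -3 + 5 = 2)
21569 - 1581*o(5) = 21569 - 1581*2 = 21569 - 1*3162 = 21569 - 3162 = 18407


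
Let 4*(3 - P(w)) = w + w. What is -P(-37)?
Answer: -43/2 ≈ -21.500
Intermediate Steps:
P(w) = 3 - w/2 (P(w) = 3 - (w + w)/4 = 3 - w/2)
-P(-37) = -(3 - 1/2*(-37)) = -(3 + 37/2) = -1*43/2 = -43/2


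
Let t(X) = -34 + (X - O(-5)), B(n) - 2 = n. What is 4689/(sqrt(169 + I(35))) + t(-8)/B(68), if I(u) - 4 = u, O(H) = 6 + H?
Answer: -43/70 + 4689*sqrt(13)/52 ≈ 324.51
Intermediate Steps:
I(u) = 4 + u
B(n) = 2 + n
t(X) = -35 + X (t(X) = -34 + (X - (6 - 5)) = -34 + (X - 1*1) = -34 + (X - 1) = -34 + (-1 + X) = -35 + X)
4689/(sqrt(169 + I(35))) + t(-8)/B(68) = 4689/(sqrt(169 + (4 + 35))) + (-35 - 8)/(2 + 68) = 4689/(sqrt(169 + 39)) - 43/70 = 4689/(sqrt(208)) - 43*1/70 = 4689/((4*sqrt(13))) - 43/70 = 4689*(sqrt(13)/52) - 43/70 = 4689*sqrt(13)/52 - 43/70 = -43/70 + 4689*sqrt(13)/52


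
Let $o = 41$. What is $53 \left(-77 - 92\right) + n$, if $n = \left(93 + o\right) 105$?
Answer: $5113$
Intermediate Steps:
$n = 14070$ ($n = \left(93 + 41\right) 105 = 134 \cdot 105 = 14070$)
$53 \left(-77 - 92\right) + n = 53 \left(-77 - 92\right) + 14070 = 53 \left(-169\right) + 14070 = -8957 + 14070 = 5113$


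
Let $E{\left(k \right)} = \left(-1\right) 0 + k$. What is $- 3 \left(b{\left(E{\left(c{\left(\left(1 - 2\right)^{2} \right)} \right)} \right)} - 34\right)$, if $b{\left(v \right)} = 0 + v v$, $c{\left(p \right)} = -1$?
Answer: $99$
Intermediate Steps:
$E{\left(k \right)} = k$ ($E{\left(k \right)} = 0 + k = k$)
$b{\left(v \right)} = v^{2}$ ($b{\left(v \right)} = 0 + v^{2} = v^{2}$)
$- 3 \left(b{\left(E{\left(c{\left(\left(1 - 2\right)^{2} \right)} \right)} \right)} - 34\right) = - 3 \left(\left(-1\right)^{2} - 34\right) = - 3 \left(1 - 34\right) = \left(-3\right) \left(-33\right) = 99$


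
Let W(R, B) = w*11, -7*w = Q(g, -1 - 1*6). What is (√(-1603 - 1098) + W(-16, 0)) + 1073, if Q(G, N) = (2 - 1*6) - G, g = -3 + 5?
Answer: 7577/7 + I*√2701 ≈ 1082.4 + 51.971*I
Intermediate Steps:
g = 2
Q(G, N) = -4 - G (Q(G, N) = (2 - 6) - G = -4 - G)
w = 6/7 (w = -(-4 - 1*2)/7 = -(-4 - 2)/7 = -⅐*(-6) = 6/7 ≈ 0.85714)
W(R, B) = 66/7 (W(R, B) = (6/7)*11 = 66/7)
(√(-1603 - 1098) + W(-16, 0)) + 1073 = (√(-1603 - 1098) + 66/7) + 1073 = (√(-2701) + 66/7) + 1073 = (I*√2701 + 66/7) + 1073 = (66/7 + I*√2701) + 1073 = 7577/7 + I*√2701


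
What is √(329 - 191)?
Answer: √138 ≈ 11.747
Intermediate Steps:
√(329 - 191) = √138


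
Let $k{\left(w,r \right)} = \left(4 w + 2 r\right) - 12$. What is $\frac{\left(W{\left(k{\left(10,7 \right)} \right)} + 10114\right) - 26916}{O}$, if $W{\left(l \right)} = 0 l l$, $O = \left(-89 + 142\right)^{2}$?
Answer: $- \frac{16802}{2809} \approx -5.9815$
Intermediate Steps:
$k{\left(w,r \right)} = -12 + 2 r + 4 w$ ($k{\left(w,r \right)} = \left(2 r + 4 w\right) - 12 = -12 + 2 r + 4 w$)
$O = 2809$ ($O = 53^{2} = 2809$)
$W{\left(l \right)} = 0$ ($W{\left(l \right)} = 0 l = 0$)
$\frac{\left(W{\left(k{\left(10,7 \right)} \right)} + 10114\right) - 26916}{O} = \frac{\left(0 + 10114\right) - 26916}{2809} = \left(10114 - 26916\right) \frac{1}{2809} = \left(-16802\right) \frac{1}{2809} = - \frac{16802}{2809}$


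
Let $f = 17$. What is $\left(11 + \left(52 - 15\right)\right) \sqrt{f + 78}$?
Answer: $48 \sqrt{95} \approx 467.85$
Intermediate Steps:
$\left(11 + \left(52 - 15\right)\right) \sqrt{f + 78} = \left(11 + \left(52 - 15\right)\right) \sqrt{17 + 78} = \left(11 + \left(52 - 15\right)\right) \sqrt{95} = \left(11 + 37\right) \sqrt{95} = 48 \sqrt{95}$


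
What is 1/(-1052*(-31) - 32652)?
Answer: -1/40 ≈ -0.025000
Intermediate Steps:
1/(-1052*(-31) - 32652) = 1/(32612 - 32652) = 1/(-40) = -1/40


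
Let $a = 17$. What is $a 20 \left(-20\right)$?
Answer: $-6800$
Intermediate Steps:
$a 20 \left(-20\right) = 17 \cdot 20 \left(-20\right) = 340 \left(-20\right) = -6800$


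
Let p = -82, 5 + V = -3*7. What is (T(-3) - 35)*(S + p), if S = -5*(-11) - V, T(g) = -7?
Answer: 42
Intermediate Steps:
V = -26 (V = -5 - 3*7 = -5 - 21 = -26)
S = 81 (S = -5*(-11) - 1*(-26) = 55 + 26 = 81)
(T(-3) - 35)*(S + p) = (-7 - 35)*(81 - 82) = -42*(-1) = 42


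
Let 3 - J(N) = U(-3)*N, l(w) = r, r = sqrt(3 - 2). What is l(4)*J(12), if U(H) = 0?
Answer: 3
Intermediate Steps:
r = 1 (r = sqrt(1) = 1)
l(w) = 1
J(N) = 3 (J(N) = 3 - 0*N = 3 - 1*0 = 3 + 0 = 3)
l(4)*J(12) = 1*3 = 3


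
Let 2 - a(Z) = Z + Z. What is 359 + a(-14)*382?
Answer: 11819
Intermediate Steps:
a(Z) = 2 - 2*Z (a(Z) = 2 - (Z + Z) = 2 - 2*Z)
359 + a(-14)*382 = 359 + (2 - 2*(-14))*382 = 359 + (2 + 28)*382 = 359 + 30*382 = 359 + 11460 = 11819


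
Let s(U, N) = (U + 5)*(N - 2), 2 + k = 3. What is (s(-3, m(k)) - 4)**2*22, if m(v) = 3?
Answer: 88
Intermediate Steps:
k = 1 (k = -2 + 3 = 1)
s(U, N) = (-2 + N)*(5 + U) (s(U, N) = (5 + U)*(-2 + N) = (-2 + N)*(5 + U))
(s(-3, m(k)) - 4)**2*22 = ((-10 - 2*(-3) + 5*3 + 3*(-3)) - 4)**2*22 = ((-10 + 6 + 15 - 9) - 4)**2*22 = (2 - 4)**2*22 = (-2)**2*22 = 4*22 = 88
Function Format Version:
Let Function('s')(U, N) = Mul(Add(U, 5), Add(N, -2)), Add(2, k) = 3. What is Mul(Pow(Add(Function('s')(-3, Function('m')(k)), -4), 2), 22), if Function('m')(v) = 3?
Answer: 88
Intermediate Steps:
k = 1 (k = Add(-2, 3) = 1)
Function('s')(U, N) = Mul(Add(-2, N), Add(5, U)) (Function('s')(U, N) = Mul(Add(5, U), Add(-2, N)) = Mul(Add(-2, N), Add(5, U)))
Mul(Pow(Add(Function('s')(-3, Function('m')(k)), -4), 2), 22) = Mul(Pow(Add(Add(-10, Mul(-2, -3), Mul(5, 3), Mul(3, -3)), -4), 2), 22) = Mul(Pow(Add(Add(-10, 6, 15, -9), -4), 2), 22) = Mul(Pow(Add(2, -4), 2), 22) = Mul(Pow(-2, 2), 22) = Mul(4, 22) = 88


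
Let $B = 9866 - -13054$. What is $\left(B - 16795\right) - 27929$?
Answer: $-21804$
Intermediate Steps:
$B = 22920$ ($B = 9866 + 13054 = 22920$)
$\left(B - 16795\right) - 27929 = \left(22920 - 16795\right) - 27929 = 6125 - 27929 = -21804$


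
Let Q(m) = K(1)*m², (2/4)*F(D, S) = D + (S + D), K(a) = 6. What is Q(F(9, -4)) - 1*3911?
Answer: 793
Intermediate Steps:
F(D, S) = 2*S + 4*D (F(D, S) = 2*(D + (S + D)) = 2*(D + (D + S)) = 2*(S + 2*D) = 2*S + 4*D)
Q(m) = 6*m²
Q(F(9, -4)) - 1*3911 = 6*(2*(-4) + 4*9)² - 1*3911 = 6*(-8 + 36)² - 3911 = 6*28² - 3911 = 6*784 - 3911 = 4704 - 3911 = 793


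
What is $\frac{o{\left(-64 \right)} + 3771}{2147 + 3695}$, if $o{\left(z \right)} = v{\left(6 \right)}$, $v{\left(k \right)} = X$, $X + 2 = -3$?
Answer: $\frac{1883}{2921} \approx 0.64464$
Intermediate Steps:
$X = -5$ ($X = -2 - 3 = -5$)
$v{\left(k \right)} = -5$
$o{\left(z \right)} = -5$
$\frac{o{\left(-64 \right)} + 3771}{2147 + 3695} = \frac{-5 + 3771}{2147 + 3695} = \frac{3766}{5842} = 3766 \cdot \frac{1}{5842} = \frac{1883}{2921}$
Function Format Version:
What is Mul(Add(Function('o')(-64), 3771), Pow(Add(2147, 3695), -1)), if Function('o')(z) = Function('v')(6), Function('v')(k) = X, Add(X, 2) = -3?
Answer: Rational(1883, 2921) ≈ 0.64464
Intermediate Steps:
X = -5 (X = Add(-2, -3) = -5)
Function('v')(k) = -5
Function('o')(z) = -5
Mul(Add(Function('o')(-64), 3771), Pow(Add(2147, 3695), -1)) = Mul(Add(-5, 3771), Pow(Add(2147, 3695), -1)) = Mul(3766, Pow(5842, -1)) = Mul(3766, Rational(1, 5842)) = Rational(1883, 2921)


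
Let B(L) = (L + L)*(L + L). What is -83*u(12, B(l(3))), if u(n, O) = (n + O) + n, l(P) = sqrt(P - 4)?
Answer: -1660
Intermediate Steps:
l(P) = sqrt(-4 + P)
B(L) = 4*L**2 (B(L) = (2*L)*(2*L) = 4*L**2)
u(n, O) = O + 2*n (u(n, O) = (O + n) + n = O + 2*n)
-83*u(12, B(l(3))) = -83*(4*(sqrt(-4 + 3))**2 + 2*12) = -83*(4*(sqrt(-1))**2 + 24) = -83*(4*I**2 + 24) = -83*(4*(-1) + 24) = -83*(-4 + 24) = -83*20 = -1660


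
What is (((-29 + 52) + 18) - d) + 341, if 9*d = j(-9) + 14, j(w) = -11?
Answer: 1145/3 ≈ 381.67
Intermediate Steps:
d = ⅓ (d = (-11 + 14)/9 = (⅑)*3 = ⅓ ≈ 0.33333)
(((-29 + 52) + 18) - d) + 341 = (((-29 + 52) + 18) - 1*⅓) + 341 = ((23 + 18) - ⅓) + 341 = (41 - ⅓) + 341 = 122/3 + 341 = 1145/3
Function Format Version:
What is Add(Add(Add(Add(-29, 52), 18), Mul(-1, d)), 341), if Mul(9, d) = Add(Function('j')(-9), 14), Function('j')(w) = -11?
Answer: Rational(1145, 3) ≈ 381.67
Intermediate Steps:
d = Rational(1, 3) (d = Mul(Rational(1, 9), Add(-11, 14)) = Mul(Rational(1, 9), 3) = Rational(1, 3) ≈ 0.33333)
Add(Add(Add(Add(-29, 52), 18), Mul(-1, d)), 341) = Add(Add(Add(Add(-29, 52), 18), Mul(-1, Rational(1, 3))), 341) = Add(Add(Add(23, 18), Rational(-1, 3)), 341) = Add(Add(41, Rational(-1, 3)), 341) = Add(Rational(122, 3), 341) = Rational(1145, 3)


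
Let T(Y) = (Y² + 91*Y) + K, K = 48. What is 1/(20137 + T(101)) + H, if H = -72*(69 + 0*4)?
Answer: -196618535/39577 ≈ -4968.0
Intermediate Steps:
T(Y) = 48 + Y² + 91*Y (T(Y) = (Y² + 91*Y) + 48 = 48 + Y² + 91*Y)
H = -4968 (H = -72*(69 + 0) = -72*69 = -4968)
1/(20137 + T(101)) + H = 1/(20137 + (48 + 101² + 91*101)) - 4968 = 1/(20137 + (48 + 10201 + 9191)) - 4968 = 1/(20137 + 19440) - 4968 = 1/39577 - 4968 = -196618535/39577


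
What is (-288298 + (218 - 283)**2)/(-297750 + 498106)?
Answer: -284073/200356 ≈ -1.4178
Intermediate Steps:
(-288298 + (218 - 283)**2)/(-297750 + 498106) = (-288298 + (-65)**2)/200356 = (-288298 + 4225)*(1/200356) = -284073*1/200356 = -284073/200356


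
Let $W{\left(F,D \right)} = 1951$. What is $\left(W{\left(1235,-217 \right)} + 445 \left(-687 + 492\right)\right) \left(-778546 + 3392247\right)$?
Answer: $-221704573624$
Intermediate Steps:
$\left(W{\left(1235,-217 \right)} + 445 \left(-687 + 492\right)\right) \left(-778546 + 3392247\right) = \left(1951 + 445 \left(-687 + 492\right)\right) \left(-778546 + 3392247\right) = \left(1951 + 445 \left(-195\right)\right) 2613701 = \left(1951 - 86775\right) 2613701 = \left(-84824\right) 2613701 = -221704573624$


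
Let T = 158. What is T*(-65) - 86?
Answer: -10356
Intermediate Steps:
T*(-65) - 86 = 158*(-65) - 86 = -10270 - 86 = -10356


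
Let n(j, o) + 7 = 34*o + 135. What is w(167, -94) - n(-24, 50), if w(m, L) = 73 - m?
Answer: -1922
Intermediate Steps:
n(j, o) = 128 + 34*o (n(j, o) = -7 + (34*o + 135) = -7 + (135 + 34*o) = 128 + 34*o)
w(167, -94) - n(-24, 50) = (73 - 1*167) - (128 + 34*50) = (73 - 167) - (128 + 1700) = -94 - 1*1828 = -94 - 1828 = -1922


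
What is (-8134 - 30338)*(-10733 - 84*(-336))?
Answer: -672913752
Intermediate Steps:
(-8134 - 30338)*(-10733 - 84*(-336)) = -38472*(-10733 + 28224) = -38472*17491 = -672913752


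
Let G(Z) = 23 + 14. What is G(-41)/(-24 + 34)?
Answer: 37/10 ≈ 3.7000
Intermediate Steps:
G(Z) = 37
G(-41)/(-24 + 34) = 37/(-24 + 34) = 37/10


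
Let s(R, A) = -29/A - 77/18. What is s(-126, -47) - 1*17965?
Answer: -15201487/846 ≈ -17969.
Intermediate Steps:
s(R, A) = -77/18 - 29/A (s(R, A) = -29/A - 77*1/18 = -29/A - 77/18 = -77/18 - 29/A)
s(-126, -47) - 1*17965 = (-77/18 - 29/(-47)) - 1*17965 = (-77/18 - 29*(-1/47)) - 17965 = (-77/18 + 29/47) - 17965 = -3097/846 - 17965 = -15201487/846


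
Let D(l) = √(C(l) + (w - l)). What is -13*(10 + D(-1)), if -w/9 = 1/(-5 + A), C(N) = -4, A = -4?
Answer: -130 - 13*I*√2 ≈ -130.0 - 18.385*I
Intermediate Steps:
w = 1 (w = -9/(-5 - 4) = -9/(-9) = -9*(-⅑) = 1)
D(l) = √(-3 - l) (D(l) = √(-4 + (1 - l)) = √(-3 - l))
-13*(10 + D(-1)) = -13*(10 + √(-3 - 1*(-1))) = -13*(10 + √(-3 + 1)) = -13*(10 + √(-2)) = -13*(10 + I*√2) = -130 - 13*I*√2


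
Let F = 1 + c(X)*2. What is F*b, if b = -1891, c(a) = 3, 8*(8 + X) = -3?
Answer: -13237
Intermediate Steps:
X = -67/8 (X = -8 + (⅛)*(-3) = -8 - 3/8 = -67/8 ≈ -8.3750)
F = 7 (F = 1 + 3*2 = 1 + 6 = 7)
F*b = 7*(-1891) = -13237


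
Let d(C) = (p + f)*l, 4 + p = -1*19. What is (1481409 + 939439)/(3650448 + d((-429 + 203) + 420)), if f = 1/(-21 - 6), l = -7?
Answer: 32681448/49283225 ≈ 0.66314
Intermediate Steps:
p = -23 (p = -4 - 1*19 = -4 - 19 = -23)
f = -1/27 (f = 1/(-27) = -1/27 ≈ -0.037037)
d(C) = 4354/27 (d(C) = (-23 - 1/27)*(-7) = -622/27*(-7) = 4354/27)
(1481409 + 939439)/(3650448 + d((-429 + 203) + 420)) = (1481409 + 939439)/(3650448 + 4354/27) = 2420848/(98566450/27) = 2420848*(27/98566450) = 32681448/49283225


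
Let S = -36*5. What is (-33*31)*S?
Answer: 184140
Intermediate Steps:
S = -180 (S = -9*20 = -180)
(-33*31)*S = -33*31*(-180) = -1023*(-180) = 184140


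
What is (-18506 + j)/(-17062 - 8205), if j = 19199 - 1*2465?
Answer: 1772/25267 ≈ 0.070131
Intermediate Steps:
j = 16734 (j = 19199 - 2465 = 16734)
(-18506 + j)/(-17062 - 8205) = (-18506 + 16734)/(-17062 - 8205) = -1772/(-25267) = -1772*(-1/25267) = 1772/25267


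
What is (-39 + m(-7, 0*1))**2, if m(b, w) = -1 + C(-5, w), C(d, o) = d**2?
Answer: 225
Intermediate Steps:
m(b, w) = 24 (m(b, w) = -1 + (-5)**2 = -1 + 25 = 24)
(-39 + m(-7, 0*1))**2 = (-39 + 24)**2 = (-15)**2 = 225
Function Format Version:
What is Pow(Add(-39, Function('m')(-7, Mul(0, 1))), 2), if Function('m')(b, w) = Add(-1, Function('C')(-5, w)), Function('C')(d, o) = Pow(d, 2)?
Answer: 225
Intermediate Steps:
Function('m')(b, w) = 24 (Function('m')(b, w) = Add(-1, Pow(-5, 2)) = Add(-1, 25) = 24)
Pow(Add(-39, Function('m')(-7, Mul(0, 1))), 2) = Pow(Add(-39, 24), 2) = Pow(-15, 2) = 225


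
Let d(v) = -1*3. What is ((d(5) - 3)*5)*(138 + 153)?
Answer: -8730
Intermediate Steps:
d(v) = -3
((d(5) - 3)*5)*(138 + 153) = ((-3 - 3)*5)*(138 + 153) = -6*5*291 = -30*291 = -8730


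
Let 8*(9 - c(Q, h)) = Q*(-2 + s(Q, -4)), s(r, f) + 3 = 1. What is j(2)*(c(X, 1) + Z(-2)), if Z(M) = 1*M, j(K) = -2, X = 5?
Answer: -19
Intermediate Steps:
s(r, f) = -2 (s(r, f) = -3 + 1 = -2)
c(Q, h) = 9 + Q/2 (c(Q, h) = 9 - Q*(-2 - 2)/8 = 9 - Q*(-4)/8 = 9 - (-1)*Q/2 = 9 + Q/2)
Z(M) = M
j(2)*(c(X, 1) + Z(-2)) = -2*((9 + (½)*5) - 2) = -2*((9 + 5/2) - 2) = -2*(23/2 - 2) = -2*19/2 = -19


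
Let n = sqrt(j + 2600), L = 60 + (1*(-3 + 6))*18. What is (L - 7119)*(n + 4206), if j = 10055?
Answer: -29463030 - 7005*sqrt(12655) ≈ -3.0251e+7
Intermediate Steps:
L = 114 (L = 60 + (1*3)*18 = 60 + 3*18 = 60 + 54 = 114)
n = sqrt(12655) (n = sqrt(10055 + 2600) = sqrt(12655) ≈ 112.49)
(L - 7119)*(n + 4206) = (114 - 7119)*(sqrt(12655) + 4206) = -7005*(4206 + sqrt(12655)) = -29463030 - 7005*sqrt(12655)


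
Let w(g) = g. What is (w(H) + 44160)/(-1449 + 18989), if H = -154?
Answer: 22003/8770 ≈ 2.5089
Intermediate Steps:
(w(H) + 44160)/(-1449 + 18989) = (-154 + 44160)/(-1449 + 18989) = 44006/17540 = 44006*(1/17540) = 22003/8770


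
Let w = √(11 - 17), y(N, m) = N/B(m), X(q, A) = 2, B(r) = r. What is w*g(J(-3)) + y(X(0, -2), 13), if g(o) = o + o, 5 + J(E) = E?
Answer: 2/13 - 16*I*√6 ≈ 0.15385 - 39.192*I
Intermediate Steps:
J(E) = -5 + E
y(N, m) = N/m
w = I*√6 (w = √(-6) = I*√6 ≈ 2.4495*I)
g(o) = 2*o
w*g(J(-3)) + y(X(0, -2), 13) = (I*√6)*(2*(-5 - 3)) + 2/13 = (I*√6)*(2*(-8)) + 2*(1/13) = (I*√6)*(-16) + 2/13 = -16*I*√6 + 2/13 = 2/13 - 16*I*√6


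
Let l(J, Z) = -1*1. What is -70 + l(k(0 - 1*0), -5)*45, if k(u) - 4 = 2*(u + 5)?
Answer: -115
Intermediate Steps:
k(u) = 14 + 2*u (k(u) = 4 + 2*(u + 5) = 4 + 2*(5 + u) = 4 + (10 + 2*u) = 14 + 2*u)
l(J, Z) = -1
-70 + l(k(0 - 1*0), -5)*45 = -70 - 1*45 = -70 - 45 = -115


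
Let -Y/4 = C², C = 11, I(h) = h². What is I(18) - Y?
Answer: 808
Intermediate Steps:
Y = -484 (Y = -4*11² = -4*121 = -484)
I(18) - Y = 18² - 1*(-484) = 324 + 484 = 808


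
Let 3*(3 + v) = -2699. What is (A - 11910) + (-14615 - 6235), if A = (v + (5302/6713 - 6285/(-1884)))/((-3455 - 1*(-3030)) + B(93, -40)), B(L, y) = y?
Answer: -192649893844061/5880990780 ≈ -32758.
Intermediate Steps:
v = -2708/3 (v = -3 + (⅓)*(-2699) = -3 - 2699/3 = -2708/3 ≈ -902.67)
A = 11364108739/5880990780 (A = (-2708/3 + (5302/6713 - 6285/(-1884)))/((-3455 - 1*(-3030)) - 40) = (-2708/3 + (5302*(1/6713) - 6285*(-1/1884)))/((-3455 + 3030) - 40) = (-2708/3 + (5302/6713 + 2095/628))/(-425 - 40) = (-2708/3 + 17393391/4215764)/(-465) = -11364108739/12647292*(-1/465) = 11364108739/5880990780 ≈ 1.9323)
(A - 11910) + (-14615 - 6235) = (11364108739/5880990780 - 11910) + (-14615 - 6235) = -70031236081061/5880990780 - 20850 = -192649893844061/5880990780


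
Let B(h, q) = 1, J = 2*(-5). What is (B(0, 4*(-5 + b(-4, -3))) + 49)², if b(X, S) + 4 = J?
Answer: 2500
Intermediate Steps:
J = -10
b(X, S) = -14 (b(X, S) = -4 - 10 = -14)
(B(0, 4*(-5 + b(-4, -3))) + 49)² = (1 + 49)² = 50² = 2500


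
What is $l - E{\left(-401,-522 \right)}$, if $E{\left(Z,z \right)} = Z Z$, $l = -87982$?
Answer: $-248783$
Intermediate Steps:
$E{\left(Z,z \right)} = Z^{2}$
$l - E{\left(-401,-522 \right)} = -87982 - \left(-401\right)^{2} = -87982 - 160801 = -248783$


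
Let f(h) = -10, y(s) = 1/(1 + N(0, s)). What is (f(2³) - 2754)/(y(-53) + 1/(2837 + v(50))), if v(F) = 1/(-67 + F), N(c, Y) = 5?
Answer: -44434064/2685 ≈ -16549.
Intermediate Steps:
y(s) = ⅙ (y(s) = 1/(1 + 5) = 1/6 = ⅙)
(f(2³) - 2754)/(y(-53) + 1/(2837 + v(50))) = (-10 - 2754)/(⅙ + 1/(2837 + 1/(-67 + 50))) = -2764/(⅙ + 1/(2837 + 1/(-17))) = -2764/(⅙ + 1/(2837 - 1/17)) = -2764/(⅙ + 1/(48228/17)) = -2764/(⅙ + 17/48228) = -2764/2685/16076 = -2764*16076/2685 = -44434064/2685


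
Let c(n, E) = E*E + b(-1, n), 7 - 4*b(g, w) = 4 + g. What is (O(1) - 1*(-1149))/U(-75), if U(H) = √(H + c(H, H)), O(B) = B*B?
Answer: 1150*√5551/5551 ≈ 15.435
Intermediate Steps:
b(g, w) = ¾ - g/4 (b(g, w) = 7/4 - (4 + g)/4 = 7/4 + (-1 - g/4) = ¾ - g/4)
O(B) = B²
c(n, E) = 1 + E² (c(n, E) = E*E + (¾ - ¼*(-1)) = E² + (¾ + ¼) = E² + 1 = 1 + E²)
U(H) = √(1 + H + H²) (U(H) = √(H + (1 + H²)) = √(1 + H + H²))
(O(1) - 1*(-1149))/U(-75) = (1² - 1*(-1149))/(√(1 - 75 + (-75)²)) = (1 + 1149)/(√(1 - 75 + 5625)) = 1150/(√5551) = 1150*(√5551/5551) = 1150*√5551/5551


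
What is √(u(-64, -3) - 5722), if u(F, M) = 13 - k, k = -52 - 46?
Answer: I*√5611 ≈ 74.907*I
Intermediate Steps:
k = -98
u(F, M) = 111 (u(F, M) = 13 - 1*(-98) = 13 + 98 = 111)
√(u(-64, -3) - 5722) = √(111 - 5722) = √(-5611) = I*√5611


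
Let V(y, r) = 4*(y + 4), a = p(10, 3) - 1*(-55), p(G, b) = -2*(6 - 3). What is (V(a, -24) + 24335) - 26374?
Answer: -1827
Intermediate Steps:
p(G, b) = -6 (p(G, b) = -2*3 = -6)
a = 49 (a = -6 - 1*(-55) = -6 + 55 = 49)
V(y, r) = 16 + 4*y (V(y, r) = 4*(4 + y) = 16 + 4*y)
(V(a, -24) + 24335) - 26374 = ((16 + 4*49) + 24335) - 26374 = ((16 + 196) + 24335) - 26374 = (212 + 24335) - 26374 = 24547 - 26374 = -1827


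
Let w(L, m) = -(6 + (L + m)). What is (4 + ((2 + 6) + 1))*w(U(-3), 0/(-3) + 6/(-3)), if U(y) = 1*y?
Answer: -13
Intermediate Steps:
U(y) = y
w(L, m) = -6 - L - m (w(L, m) = -(6 + L + m) = -6 - L - m)
(4 + ((2 + 6) + 1))*w(U(-3), 0/(-3) + 6/(-3)) = (4 + ((2 + 6) + 1))*(-6 - 1*(-3) - (0/(-3) + 6/(-3))) = (4 + (8 + 1))*(-6 + 3 - (0*(-1/3) + 6*(-1/3))) = (4 + 9)*(-6 + 3 - (0 - 2)) = 13*(-6 + 3 - 1*(-2)) = 13*(-6 + 3 + 2) = 13*(-1) = -13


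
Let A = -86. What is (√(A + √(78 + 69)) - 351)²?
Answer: (351 - I*√(86 - 7*√3))² ≈ 1.2313e+5 - 6033.8*I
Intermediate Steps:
(√(A + √(78 + 69)) - 351)² = (√(-86 + √(78 + 69)) - 351)² = (√(-86 + √147) - 351)² = (√(-86 + 7*√3) - 351)² = (-351 + √(-86 + 7*√3))²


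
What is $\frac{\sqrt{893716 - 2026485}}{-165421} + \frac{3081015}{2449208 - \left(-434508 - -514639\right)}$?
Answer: $\frac{3081015}{2369077} - \frac{i \sqrt{1132769}}{165421} \approx 1.3005 - 0.006434 i$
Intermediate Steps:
$\frac{\sqrt{893716 - 2026485}}{-165421} + \frac{3081015}{2449208 - \left(-434508 - -514639\right)} = \sqrt{-1132769} \left(- \frac{1}{165421}\right) + \frac{3081015}{2449208 - \left(-434508 + 514639\right)} = i \sqrt{1132769} \left(- \frac{1}{165421}\right) + \frac{3081015}{2449208 - 80131} = - \frac{i \sqrt{1132769}}{165421} + \frac{3081015}{2449208 - 80131} = - \frac{i \sqrt{1132769}}{165421} + \frac{3081015}{2369077} = \frac{3081015}{2369077} - \frac{i \sqrt{1132769}}{165421}$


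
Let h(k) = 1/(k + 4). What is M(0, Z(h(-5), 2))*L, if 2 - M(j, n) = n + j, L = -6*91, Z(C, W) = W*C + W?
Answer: -1092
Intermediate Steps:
h(k) = 1/(4 + k)
Z(C, W) = W + C*W (Z(C, W) = C*W + W = W + C*W)
L = -546
M(j, n) = 2 - j - n (M(j, n) = 2 - (n + j) = 2 - (j + n) = 2 + (-j - n) = 2 - j - n)
M(0, Z(h(-5), 2))*L = (2 - 1*0 - 2*(1 + 1/(4 - 5)))*(-546) = (2 + 0 - 2*(1 + 1/(-1)))*(-546) = (2 + 0 - 2*(1 - 1))*(-546) = (2 + 0 - 2*0)*(-546) = (2 + 0 - 1*0)*(-546) = (2 + 0 + 0)*(-546) = 2*(-546) = -1092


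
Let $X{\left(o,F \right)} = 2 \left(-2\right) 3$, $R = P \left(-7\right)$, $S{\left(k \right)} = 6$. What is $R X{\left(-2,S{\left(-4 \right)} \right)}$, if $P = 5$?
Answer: $420$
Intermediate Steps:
$R = -35$ ($R = 5 \left(-7\right) = -35$)
$X{\left(o,F \right)} = -12$ ($X{\left(o,F \right)} = \left(-4\right) 3 = -12$)
$R X{\left(-2,S{\left(-4 \right)} \right)} = \left(-35\right) \left(-12\right) = 420$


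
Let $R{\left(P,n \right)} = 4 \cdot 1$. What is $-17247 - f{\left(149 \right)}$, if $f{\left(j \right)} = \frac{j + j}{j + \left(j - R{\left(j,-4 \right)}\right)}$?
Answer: $- \frac{2535458}{147} \approx -17248.0$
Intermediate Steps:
$R{\left(P,n \right)} = 4$
$f{\left(j \right)} = \frac{2 j}{-4 + 2 j}$ ($f{\left(j \right)} = \frac{j + j}{j + \left(j - 4\right)} = \frac{2 j}{j + \left(j - 4\right)} = \frac{2 j}{j + \left(-4 + j\right)} = \frac{2 j}{-4 + 2 j}$)
$-17247 - f{\left(149 \right)} = -17247 - \frac{149}{-2 + 149} = -17247 - \frac{149}{147} = - \frac{2535458}{147}$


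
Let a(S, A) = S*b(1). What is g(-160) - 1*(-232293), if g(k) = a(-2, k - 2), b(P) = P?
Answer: 232291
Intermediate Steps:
a(S, A) = S (a(S, A) = S*1 = S)
g(k) = -2
g(-160) - 1*(-232293) = -2 - 1*(-232293) = -2 + 232293 = 232291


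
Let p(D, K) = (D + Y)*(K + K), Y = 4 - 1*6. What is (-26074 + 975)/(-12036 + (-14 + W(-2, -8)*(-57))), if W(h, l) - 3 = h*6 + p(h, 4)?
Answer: 25099/9713 ≈ 2.5841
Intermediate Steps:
Y = -2 (Y = 4 - 6 = -2)
p(D, K) = 2*K*(-2 + D) (p(D, K) = (D - 2)*(K + K) = (-2 + D)*(2*K) = 2*K*(-2 + D))
W(h, l) = -13 + 14*h (W(h, l) = 3 + (h*6 + 2*4*(-2 + h)) = 3 + (6*h + (-16 + 8*h)) = 3 + (-16 + 14*h) = -13 + 14*h)
(-26074 + 975)/(-12036 + (-14 + W(-2, -8)*(-57))) = (-26074 + 975)/(-12036 + (-14 + (-13 + 14*(-2))*(-57))) = -25099/(-12036 + (-14 + (-13 - 28)*(-57))) = -25099/(-12036 + (-14 - 41*(-57))) = -25099/(-12036 + (-14 + 2337)) = -25099/(-12036 + 2323) = -25099/(-9713) = -25099*(-1/9713) = 25099/9713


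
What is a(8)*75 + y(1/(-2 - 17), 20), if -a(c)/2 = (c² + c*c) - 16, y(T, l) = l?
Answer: -16780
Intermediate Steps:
a(c) = 32 - 4*c² (a(c) = -2*((c² + c*c) - 16) = -2*((c² + c²) - 16) = -2*(2*c² - 16) = -2*(-16 + 2*c²) = 32 - 4*c²)
a(8)*75 + y(1/(-2 - 17), 20) = (32 - 4*8²)*75 + 20 = (32 - 4*64)*75 + 20 = (32 - 256)*75 + 20 = -224*75 + 20 = -16800 + 20 = -16780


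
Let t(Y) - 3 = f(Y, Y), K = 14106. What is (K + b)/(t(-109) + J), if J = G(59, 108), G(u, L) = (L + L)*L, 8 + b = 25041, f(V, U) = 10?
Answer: 39139/23341 ≈ 1.6768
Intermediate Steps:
b = 25033 (b = -8 + 25041 = 25033)
t(Y) = 13 (t(Y) = 3 + 10 = 13)
G(u, L) = 2*L² (G(u, L) = (2*L)*L = 2*L²)
J = 23328 (J = 2*108² = 2*11664 = 23328)
(K + b)/(t(-109) + J) = (14106 + 25033)/(13 + 23328) = 39139/23341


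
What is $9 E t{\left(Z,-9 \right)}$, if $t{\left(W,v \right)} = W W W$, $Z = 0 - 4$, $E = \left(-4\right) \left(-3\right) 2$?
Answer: $-13824$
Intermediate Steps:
$E = 24$ ($E = 12 \cdot 2 = 24$)
$Z = -4$ ($Z = 0 - 4 = -4$)
$t{\left(W,v \right)} = W^{3}$ ($t{\left(W,v \right)} = W^{2} W = W^{3}$)
$9 E t{\left(Z,-9 \right)} = 9 \cdot 24 \left(-4\right)^{3} = 216 \left(-64\right) = -13824$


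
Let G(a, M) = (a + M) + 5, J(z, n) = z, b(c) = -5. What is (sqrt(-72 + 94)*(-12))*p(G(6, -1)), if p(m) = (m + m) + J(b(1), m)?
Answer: -180*sqrt(22) ≈ -844.27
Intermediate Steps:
G(a, M) = 5 + M + a (G(a, M) = (M + a) + 5 = 5 + M + a)
p(m) = -5 + 2*m (p(m) = (m + m) - 5 = 2*m - 5 = -5 + 2*m)
(sqrt(-72 + 94)*(-12))*p(G(6, -1)) = (sqrt(-72 + 94)*(-12))*(-5 + 2*(5 - 1 + 6)) = (sqrt(22)*(-12))*(-5 + 2*10) = (-12*sqrt(22))*(-5 + 20) = -12*sqrt(22)*15 = -180*sqrt(22)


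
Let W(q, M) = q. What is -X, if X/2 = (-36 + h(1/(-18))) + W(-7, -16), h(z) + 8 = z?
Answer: 919/9 ≈ 102.11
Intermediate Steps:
h(z) = -8 + z
X = -919/9 (X = 2*((-36 + (-8 + 1/(-18))) - 7) = 2*((-36 + (-8 - 1/18)) - 7) = 2*((-36 - 145/18) - 7) = 2*(-793/18 - 7) = 2*(-919/18) = -919/9 ≈ -102.11)
-X = -1*(-919/9) = 919/9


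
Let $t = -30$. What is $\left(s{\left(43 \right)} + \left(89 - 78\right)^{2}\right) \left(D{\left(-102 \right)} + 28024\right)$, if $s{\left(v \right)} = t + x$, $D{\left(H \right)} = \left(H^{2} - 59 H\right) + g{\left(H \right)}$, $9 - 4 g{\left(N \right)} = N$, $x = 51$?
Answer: $\frac{12630545}{2} \approx 6.3153 \cdot 10^{6}$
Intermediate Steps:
$g{\left(N \right)} = \frac{9}{4} - \frac{N}{4}$
$D{\left(H \right)} = \frac{9}{4} + H^{2} - \frac{237 H}{4}$ ($D{\left(H \right)} = \left(H^{2} - 59 H\right) - \left(- \frac{9}{4} + \frac{H}{4}\right) = \frac{9}{4} + H^{2} - \frac{237 H}{4}$)
$s{\left(v \right)} = 21$ ($s{\left(v \right)} = -30 + 51 = 21$)
$\left(s{\left(43 \right)} + \left(89 - 78\right)^{2}\right) \left(D{\left(-102 \right)} + 28024\right) = \left(21 + \left(89 - 78\right)^{2}\right) \left(\left(\frac{9}{4} + \left(-102\right)^{2} - - \frac{12087}{2}\right) + 28024\right) = \left(21 + 11^{2}\right) \left(\left(\frac{9}{4} + 10404 + \frac{12087}{2}\right) + 28024\right) = \left(21 + 121\right) \left(\frac{65799}{4} + 28024\right) = 142 \cdot \frac{177895}{4} = \frac{12630545}{2}$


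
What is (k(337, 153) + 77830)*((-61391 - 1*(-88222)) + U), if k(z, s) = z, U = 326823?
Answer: 27644072218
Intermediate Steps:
(k(337, 153) + 77830)*((-61391 - 1*(-88222)) + U) = (337 + 77830)*((-61391 - 1*(-88222)) + 326823) = 78167*((-61391 + 88222) + 326823) = 78167*(26831 + 326823) = 78167*353654 = 27644072218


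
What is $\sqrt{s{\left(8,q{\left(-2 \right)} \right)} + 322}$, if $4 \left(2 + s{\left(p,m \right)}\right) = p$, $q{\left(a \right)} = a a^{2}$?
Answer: $\sqrt{322} \approx 17.944$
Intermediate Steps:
$q{\left(a \right)} = a^{3}$
$s{\left(p,m \right)} = -2 + \frac{p}{4}$
$\sqrt{s{\left(8,q{\left(-2 \right)} \right)} + 322} = \sqrt{\left(-2 + \frac{1}{4} \cdot 8\right) + 322} = \sqrt{\left(-2 + 2\right) + 322} = \sqrt{0 + 322} = \sqrt{322}$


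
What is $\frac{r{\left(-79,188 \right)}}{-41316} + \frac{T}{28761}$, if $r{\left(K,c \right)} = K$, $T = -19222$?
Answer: $- \frac{87989337}{132032164} \approx -0.66642$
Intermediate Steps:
$\frac{r{\left(-79,188 \right)}}{-41316} + \frac{T}{28761} = - \frac{79}{-41316} - \frac{19222}{28761} = \left(-79\right) \left(- \frac{1}{41316}\right) - \frac{19222}{28761} = \frac{79}{41316} - \frac{19222}{28761} = - \frac{87989337}{132032164}$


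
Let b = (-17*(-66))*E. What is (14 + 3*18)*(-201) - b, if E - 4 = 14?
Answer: -33864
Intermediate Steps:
E = 18 (E = 4 + 14 = 18)
b = 20196 (b = -17*(-66)*18 = 1122*18 = 20196)
(14 + 3*18)*(-201) - b = (14 + 3*18)*(-201) - 1*20196 = (14 + 54)*(-201) - 20196 = 68*(-201) - 20196 = -13668 - 20196 = -33864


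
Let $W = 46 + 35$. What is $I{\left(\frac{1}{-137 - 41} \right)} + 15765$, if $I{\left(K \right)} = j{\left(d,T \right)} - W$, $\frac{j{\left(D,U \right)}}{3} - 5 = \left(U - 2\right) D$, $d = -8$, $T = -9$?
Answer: $15963$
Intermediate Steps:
$W = 81$
$j{\left(D,U \right)} = 15 + 3 D \left(-2 + U\right)$ ($j{\left(D,U \right)} = 15 + 3 \left(U - 2\right) D = 15 + 3 \left(-2 + U\right) D = 15 + 3 D \left(-2 + U\right)$)
$I{\left(K \right)} = 198$ ($I{\left(K \right)} = \left(15 - -48 + 3 \left(-8\right) \left(-9\right)\right) - 81 = \left(15 + 48 + 216\right) - 81 = 279 - 81 = 198$)
$I{\left(\frac{1}{-137 - 41} \right)} + 15765 = 198 + 15765 = 15963$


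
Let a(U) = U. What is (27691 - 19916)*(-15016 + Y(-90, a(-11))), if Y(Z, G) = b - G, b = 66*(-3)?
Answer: -118203325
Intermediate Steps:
b = -198
Y(Z, G) = -198 - G
(27691 - 19916)*(-15016 + Y(-90, a(-11))) = (27691 - 19916)*(-15016 + (-198 - 1*(-11))) = 7775*(-15016 + (-198 + 11)) = 7775*(-15016 - 187) = 7775*(-15203) = -118203325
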